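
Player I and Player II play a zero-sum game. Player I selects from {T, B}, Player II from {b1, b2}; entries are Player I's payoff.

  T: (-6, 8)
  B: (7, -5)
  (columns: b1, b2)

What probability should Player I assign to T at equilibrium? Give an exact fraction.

Row minima: T → -6, B → -5; maximin = -5.
Column maxima: b1 → 7, b2 → 8; minimax = 7.
-5 ≠ 7, so there is no saddle point; optimal play is mixed.
Let Player I play T with probability p. Expected payoff against b1: (-6)p + 7(1−p) = −13p + 7; against b2: 8p + (-5)(1−p) = 13p − 5.
Setting these equal: −13p + 7 = 13p − 5 ⇒ −26p = -12 ⇒ p = 6/13, and the value is (-13)·(6/13) + 7 = 1.
For Player II: with q = P(b1), equating T's and B's payoffs gives −14q + 8 = 12q − 5 ⇒ q = 1/2.

6/13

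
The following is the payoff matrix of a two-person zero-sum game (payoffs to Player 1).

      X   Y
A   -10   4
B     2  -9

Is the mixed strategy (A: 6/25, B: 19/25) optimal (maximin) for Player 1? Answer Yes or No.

No

Against X this mix gives (6/25)·(-10) + (19/25)·2 = -22/25.
Against Y this mix gives (6/25)·4 + (19/25)·(-9) = -147/25.
Player 2 will play Y, holding Player 1 to -147/25. Shifting weight toward the row that does better against Y would raise this floor (the equalizing mix achieves -82/25 against both Y and X), so the proposed strategy is not optimal.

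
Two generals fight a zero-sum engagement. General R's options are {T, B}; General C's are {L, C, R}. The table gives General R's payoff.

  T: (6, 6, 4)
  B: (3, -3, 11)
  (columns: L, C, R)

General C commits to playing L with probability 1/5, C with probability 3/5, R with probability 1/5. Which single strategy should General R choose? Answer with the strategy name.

T

Expected payoff of T: (1/5)·6 + (3/5)·6 + (1/5)·4 = 28/5.
Expected payoff of B: (1/5)·3 + (3/5)·(-3) + (1/5)·11 = 1.
The largest is 28/5, so General R's best response is T.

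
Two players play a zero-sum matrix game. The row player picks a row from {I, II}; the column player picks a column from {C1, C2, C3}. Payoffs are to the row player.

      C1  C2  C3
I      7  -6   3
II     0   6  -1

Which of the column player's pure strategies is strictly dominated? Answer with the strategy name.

C1

C3 holds the row player's payoff strictly below C1 in every row: 3 < 7, -1 < 0.
So C1 is strictly dominated for the column player.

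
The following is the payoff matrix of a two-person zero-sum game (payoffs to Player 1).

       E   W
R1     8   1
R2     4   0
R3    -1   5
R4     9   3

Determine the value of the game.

Row minima: R1 → 1, R2 → 0, R3 → -1, R4 → 3; maximin = 3.
Column maxima: E → 9, W → 5; minimax = 5.
3 ≠ 5, so there is no saddle point; optimal play is mixed.
R1 is strictly dominated by R4, so Player 1 never plays it.
R2 is strictly dominated by R4, so Player 1 never plays it.
On the remaining 2×2 (R3, R4 vs E, W):
Let Player 1 play R3 with probability p. Expected payoff against E: (-1)p + 9(1−p) = −10p + 9; against W: 5p + 3(1−p) = 2p + 3.
Setting these equal: −10p + 9 = 2p + 3 ⇒ −12p = -6 ⇒ p = 1/2, and the value is (-10)·(1/2) + 9 = 4.
For Player 2: with q = P(E), equating R3's and R4's payoffs gives −6q + 5 = 6q + 3 ⇒ q = 1/6.

4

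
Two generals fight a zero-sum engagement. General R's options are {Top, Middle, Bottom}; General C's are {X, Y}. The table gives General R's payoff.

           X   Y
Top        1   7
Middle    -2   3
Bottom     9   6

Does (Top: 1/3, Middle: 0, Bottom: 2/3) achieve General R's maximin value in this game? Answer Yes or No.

Against X this mix gives (1/3)·1 + (2/3)·9 = 19/3.
Against Y this mix gives (1/3)·7 + (2/3)·6 = 19/3.
All of General C's active replies (X, Y) yield 19/3, and no column does worse for General R. The mix makes General C indifferent and guarantees 19/3, so it is optimal.

Yes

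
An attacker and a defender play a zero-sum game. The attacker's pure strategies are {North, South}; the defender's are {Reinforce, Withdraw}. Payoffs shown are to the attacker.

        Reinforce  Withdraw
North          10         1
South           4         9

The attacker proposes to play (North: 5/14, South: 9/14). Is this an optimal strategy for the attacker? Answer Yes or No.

Yes

Against Reinforce this mix gives (5/14)·10 + (9/14)·4 = 43/7.
Against Withdraw this mix gives (5/14)·1 + (9/14)·9 = 43/7.
All of the defender's active replies (Reinforce, Withdraw) yield 43/7, and no column does worse for the attacker. The mix makes the defender indifferent and guarantees 43/7, so it is optimal.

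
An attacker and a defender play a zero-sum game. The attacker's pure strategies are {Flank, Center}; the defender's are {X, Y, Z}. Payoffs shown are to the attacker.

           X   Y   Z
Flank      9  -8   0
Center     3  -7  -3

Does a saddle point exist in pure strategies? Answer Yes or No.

Yes

Row minima: Flank → -8, Center → -7; maximin = -7.
Column maxima: X → 9, Y → -7, Z → 0; minimax = -7.
maximin = minimax = -7, so a saddle point exists.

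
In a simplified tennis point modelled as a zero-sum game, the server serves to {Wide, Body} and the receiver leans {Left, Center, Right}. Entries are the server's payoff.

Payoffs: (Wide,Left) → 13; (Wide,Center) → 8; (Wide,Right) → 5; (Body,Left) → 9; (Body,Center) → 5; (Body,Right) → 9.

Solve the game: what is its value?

47/7

Row minima: Wide → 5, Body → 5; maximin = 5.
Column maxima: Left → 13, Center → 8, Right → 9; minimax = 8.
5 ≠ 8, so there is no saddle point; optimal play is mixed.
Left is strictly dominated by Center (it gives the server strictly more in every row), so the receiver never plays it.
On the remaining 2×2 (Wide, Body vs Center, Right):
Let the server play Wide with probability p. Expected payoff against Center: 8p + 5(1−p) = 3p + 5; against Right: 5p + 9(1−p) = −4p + 9.
Setting these equal: 3p + 5 = −4p + 9 ⇒ 7p = 4 ⇒ p = 4/7, and the value is (3)·(4/7) + 5 = 47/7.
For the receiver: with q = P(Center), equating Wide's and Body's payoffs gives 3q + 5 = −4q + 9 ⇒ q = 4/7.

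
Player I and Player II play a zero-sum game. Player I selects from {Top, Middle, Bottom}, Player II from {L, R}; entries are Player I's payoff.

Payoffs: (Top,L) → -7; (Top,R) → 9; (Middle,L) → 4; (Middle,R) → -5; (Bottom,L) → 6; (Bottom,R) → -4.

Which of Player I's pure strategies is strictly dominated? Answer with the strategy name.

Bottom gives a strictly higher payoff than Middle against every column: 6 > 4, -4 > -5.
So Middle is strictly dominated and Player I never plays it.

Middle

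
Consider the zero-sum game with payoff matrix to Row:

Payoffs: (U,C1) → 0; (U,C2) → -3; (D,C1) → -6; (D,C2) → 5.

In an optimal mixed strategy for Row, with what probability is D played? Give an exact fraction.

3/14

Row minima: U → -3, D → -6; maximin = -3.
Column maxima: C1 → 0, C2 → 5; minimax = 0.
-3 ≠ 0, so there is no saddle point; optimal play is mixed.
Let Row play U with probability p. Expected payoff against C1: 0p + (-6)(1−p) = 6p − 6; against C2: (-3)p + 5(1−p) = −8p + 5.
Setting these equal: 6p − 6 = −8p + 5 ⇒ 14p = 11 ⇒ p = 11/14, and the value is (6)·(11/14) − 6 = -9/7.
For Column: with q = P(C1), equating U's and D's payoffs gives 3q − 3 = −11q + 5 ⇒ q = 4/7.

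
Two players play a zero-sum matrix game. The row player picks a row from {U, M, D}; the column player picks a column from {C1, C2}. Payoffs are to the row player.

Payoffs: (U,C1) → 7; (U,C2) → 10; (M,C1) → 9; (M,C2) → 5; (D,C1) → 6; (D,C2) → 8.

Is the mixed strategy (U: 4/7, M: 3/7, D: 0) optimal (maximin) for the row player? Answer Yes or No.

Against C1 this mix gives (4/7)·7 + (3/7)·9 = 55/7.
Against C2 this mix gives (4/7)·10 + (3/7)·5 = 55/7.
All of the column player's active replies (C1, C2) yield 55/7, and no column does worse for the row player. The mix makes the column player indifferent and guarantees 55/7, so it is optimal.

Yes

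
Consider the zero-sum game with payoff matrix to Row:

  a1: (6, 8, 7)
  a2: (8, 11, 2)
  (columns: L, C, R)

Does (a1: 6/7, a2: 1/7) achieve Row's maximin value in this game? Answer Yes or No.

Yes

Against L this mix gives (6/7)·6 + (1/7)·8 = 44/7.
Against C this mix gives (6/7)·8 + (1/7)·11 = 59/7.
Against R this mix gives (6/7)·7 + (1/7)·2 = 44/7.
All of Column's active replies (L, R) yield 44/7, and no column does worse for Row. The mix makes Column indifferent and guarantees 44/7, so it is optimal.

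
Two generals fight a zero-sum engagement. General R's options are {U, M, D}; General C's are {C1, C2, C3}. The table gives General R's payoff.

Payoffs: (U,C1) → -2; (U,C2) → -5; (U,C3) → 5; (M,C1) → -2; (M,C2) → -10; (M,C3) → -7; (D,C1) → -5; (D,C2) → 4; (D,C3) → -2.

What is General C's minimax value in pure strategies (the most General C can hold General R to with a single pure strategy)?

-2

Column maxima: C1 → -2, C2 → 4, C3 → 5.
The smallest of these is -2.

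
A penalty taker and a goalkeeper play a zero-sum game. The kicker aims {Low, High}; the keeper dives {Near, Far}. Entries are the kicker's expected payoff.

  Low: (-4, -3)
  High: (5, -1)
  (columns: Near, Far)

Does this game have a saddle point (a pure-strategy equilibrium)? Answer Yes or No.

Row minima: Low → -4, High → -1; maximin = -1.
Column maxima: Near → 5, Far → -1; minimax = -1.
maximin = minimax = -1, so a saddle point exists.

Yes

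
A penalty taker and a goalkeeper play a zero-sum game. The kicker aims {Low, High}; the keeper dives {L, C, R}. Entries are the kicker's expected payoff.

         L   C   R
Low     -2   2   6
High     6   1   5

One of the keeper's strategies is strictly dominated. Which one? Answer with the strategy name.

R

C holds the kicker's payoff strictly below R in every row: 2 < 6, 1 < 5.
So R is strictly dominated for the keeper.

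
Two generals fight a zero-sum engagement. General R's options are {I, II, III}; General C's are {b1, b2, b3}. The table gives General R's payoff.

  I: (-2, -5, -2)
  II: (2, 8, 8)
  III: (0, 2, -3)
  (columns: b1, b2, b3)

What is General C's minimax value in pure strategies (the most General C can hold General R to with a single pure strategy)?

2

Column maxima: b1 → 2, b2 → 8, b3 → 8.
The smallest of these is 2.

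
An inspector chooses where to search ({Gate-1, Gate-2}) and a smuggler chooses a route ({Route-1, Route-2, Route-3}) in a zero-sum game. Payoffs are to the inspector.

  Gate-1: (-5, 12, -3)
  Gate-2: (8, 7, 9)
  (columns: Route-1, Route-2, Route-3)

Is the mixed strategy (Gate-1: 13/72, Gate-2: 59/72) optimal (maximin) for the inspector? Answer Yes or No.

No

Against Route-1 this mix gives (13/72)·(-5) + (59/72)·8 = 407/72.
Against Route-2 this mix gives (13/72)·12 + (59/72)·7 = 569/72.
Against Route-3 this mix gives (13/72)·(-3) + (59/72)·9 = 41/6.
The smuggler will play Route-1, holding the inspector to 407/72. Shifting weight toward the row that does better against Route-1 would raise this floor (the equalizing mix achieves 131/18 against both Route-1 and Route-2), so the proposed strategy is not optimal.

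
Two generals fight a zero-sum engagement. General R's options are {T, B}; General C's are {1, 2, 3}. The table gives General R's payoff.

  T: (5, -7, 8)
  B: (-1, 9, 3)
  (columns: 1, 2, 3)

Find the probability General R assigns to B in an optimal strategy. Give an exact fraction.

6/11

Row minima: T → -7, B → -1; maximin = -1.
Column maxima: 1 → 5, 2 → 9, 3 → 8; minimax = 5.
-1 ≠ 5, so there is no saddle point; optimal play is mixed.
3 is strictly dominated by 1 (it gives General R strictly more in every row), so General C never plays it.
On the remaining 2×2 (T, B vs 1, 2):
Let General R play T with probability p. Expected payoff against 1: 5p + (-1)(1−p) = 6p − 1; against 2: (-7)p + 9(1−p) = −16p + 9.
Setting these equal: 6p − 1 = −16p + 9 ⇒ 22p = 10 ⇒ p = 5/11, and the value is (6)·(5/11) − 1 = 19/11.
For General C: with q = P(1), equating T's and B's payoffs gives 12q − 7 = −10q + 9 ⇒ q = 8/11.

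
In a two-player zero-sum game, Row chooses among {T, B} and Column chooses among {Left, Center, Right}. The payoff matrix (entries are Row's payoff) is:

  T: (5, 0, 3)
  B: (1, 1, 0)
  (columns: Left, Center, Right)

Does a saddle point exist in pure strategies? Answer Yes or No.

No

Row minima: T → 0, B → 0; maximin = 0.
Column maxima: Left → 5, Center → 1, Right → 3; minimax = 1.
0 ≠ 1, so no pure-strategy equilibrium exists.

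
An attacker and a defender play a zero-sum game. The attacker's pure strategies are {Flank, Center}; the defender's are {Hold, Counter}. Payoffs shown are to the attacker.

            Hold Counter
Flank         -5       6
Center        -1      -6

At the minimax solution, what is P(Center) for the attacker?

11/16

Row minima: Flank → -5, Center → -6; maximin = -5.
Column maxima: Hold → -1, Counter → 6; minimax = -1.
-5 ≠ -1, so there is no saddle point; optimal play is mixed.
Let the attacker play Flank with probability p. Expected payoff against Hold: (-5)p + (-1)(1−p) = −4p − 1; against Counter: 6p + (-6)(1−p) = 12p − 6.
Setting these equal: −4p − 1 = 12p − 6 ⇒ −16p = -5 ⇒ p = 5/16, and the value is (-4)·(5/16) − 1 = -9/4.
For the defender: with q = P(Hold), equating Flank's and Center's payoffs gives −11q + 6 = 5q − 6 ⇒ q = 3/4.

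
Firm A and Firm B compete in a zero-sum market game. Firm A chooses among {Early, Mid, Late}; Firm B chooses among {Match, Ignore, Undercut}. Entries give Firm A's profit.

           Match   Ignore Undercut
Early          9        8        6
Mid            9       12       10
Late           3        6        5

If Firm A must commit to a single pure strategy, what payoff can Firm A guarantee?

9

Row minima: Early → 6, Mid → 9, Late → 3.
The best of these is 9.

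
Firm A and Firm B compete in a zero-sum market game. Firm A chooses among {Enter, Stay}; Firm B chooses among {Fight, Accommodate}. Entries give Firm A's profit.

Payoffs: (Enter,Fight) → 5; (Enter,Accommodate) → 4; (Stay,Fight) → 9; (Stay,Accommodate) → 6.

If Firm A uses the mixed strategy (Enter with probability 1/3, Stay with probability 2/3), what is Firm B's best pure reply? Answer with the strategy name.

Accommodate

If Firm B plays Fight, Firm A's expected payoff is (1/3)·5 + (2/3)·9 = 23/3.
If Firm B plays Accommodate, Firm A's expected payoff is (1/3)·4 + (2/3)·6 = 16/3.
Firm B minimizes Firm A's payoff; the smallest is 16/3, so the best response is Accommodate.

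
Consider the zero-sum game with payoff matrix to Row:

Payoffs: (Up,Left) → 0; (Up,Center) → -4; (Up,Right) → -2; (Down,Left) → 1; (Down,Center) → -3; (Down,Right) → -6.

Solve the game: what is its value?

Row minima: Up → -4, Down → -6; maximin = -4.
Column maxima: Left → 1, Center → -3, Right → -2; minimax = -3.
-4 ≠ -3, so there is no saddle point; optimal play is mixed.
Left is strictly dominated by Center (it gives Row strictly more in every row), so Column never plays it.
On the remaining 2×2 (Up, Down vs Center, Right):
Let Row play Up with probability p. Expected payoff against Center: (-4)p + (-3)(1−p) = −p − 3; against Right: (-2)p + (-6)(1−p) = 4p − 6.
Setting these equal: −p − 3 = 4p − 6 ⇒ −5p = -3 ⇒ p = 3/5, and the value is (-1)·(3/5) − 3 = -18/5.
For Column: with q = P(Center), equating Up's and Down's payoffs gives −2q − 2 = 3q − 6 ⇒ q = 4/5.

-18/5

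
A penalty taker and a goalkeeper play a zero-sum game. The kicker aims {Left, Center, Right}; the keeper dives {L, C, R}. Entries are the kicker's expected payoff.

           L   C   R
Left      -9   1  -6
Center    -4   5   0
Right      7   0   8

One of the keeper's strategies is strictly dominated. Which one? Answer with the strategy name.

R

L holds the kicker's payoff strictly below R in every row: -9 < -6, -4 < 0, 7 < 8.
So R is strictly dominated for the keeper.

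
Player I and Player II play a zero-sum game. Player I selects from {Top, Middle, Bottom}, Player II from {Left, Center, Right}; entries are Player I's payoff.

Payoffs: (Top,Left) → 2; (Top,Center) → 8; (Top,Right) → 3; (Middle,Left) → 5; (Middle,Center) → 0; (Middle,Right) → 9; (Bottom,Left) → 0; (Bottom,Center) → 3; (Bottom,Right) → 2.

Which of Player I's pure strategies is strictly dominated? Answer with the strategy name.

Top gives a strictly higher payoff than Bottom against every column: 2 > 0, 8 > 3, 3 > 2.
So Bottom is strictly dominated and Player I never plays it.

Bottom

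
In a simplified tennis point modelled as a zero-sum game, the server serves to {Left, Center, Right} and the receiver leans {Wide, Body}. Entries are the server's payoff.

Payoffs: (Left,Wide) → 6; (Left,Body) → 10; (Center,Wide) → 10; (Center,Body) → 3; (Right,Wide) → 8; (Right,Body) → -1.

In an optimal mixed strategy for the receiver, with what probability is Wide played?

Row minima: Left → 6, Center → 3, Right → -1; maximin = 6.
Column maxima: Wide → 10, Body → 10; minimax = 10.
6 ≠ 10, so there is no saddle point; optimal play is mixed.
Right is strictly dominated by Center, so the server never plays it.
On the remaining 2×2 (Left, Center vs Wide, Body):
Let the server play Left with probability p. Expected payoff against Wide: 6p + 10(1−p) = −4p + 10; against Body: 10p + 3(1−p) = 7p + 3.
Setting these equal: −4p + 10 = 7p + 3 ⇒ −11p = -7 ⇒ p = 7/11, and the value is (-4)·(7/11) + 10 = 82/11.
For the receiver: with q = P(Wide), equating Left's and Center's payoffs gives −4q + 10 = 7q + 3 ⇒ q = 7/11.

7/11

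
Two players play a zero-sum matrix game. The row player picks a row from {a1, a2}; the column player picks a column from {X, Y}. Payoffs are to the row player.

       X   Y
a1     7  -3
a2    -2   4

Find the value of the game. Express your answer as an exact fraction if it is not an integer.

Row minima: a1 → -3, a2 → -2; maximin = -2.
Column maxima: X → 7, Y → 4; minimax = 4.
-2 ≠ 4, so there is no saddle point; optimal play is mixed.
Let the row player play a1 with probability p. Expected payoff against X: 7p + (-2)(1−p) = 9p − 2; against Y: (-3)p + 4(1−p) = −7p + 4.
Setting these equal: 9p − 2 = −7p + 4 ⇒ 16p = 6 ⇒ p = 3/8, and the value is (9)·(3/8) − 2 = 11/8.
For the column player: with q = P(X), equating a1's and a2's payoffs gives 10q − 3 = −6q + 4 ⇒ q = 7/16.

11/8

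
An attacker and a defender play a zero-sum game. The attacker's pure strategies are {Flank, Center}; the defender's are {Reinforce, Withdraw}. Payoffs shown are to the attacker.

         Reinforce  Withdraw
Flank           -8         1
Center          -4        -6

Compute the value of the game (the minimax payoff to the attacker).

-52/11

Row minima: Flank → -8, Center → -6; maximin = -6.
Column maxima: Reinforce → -4, Withdraw → 1; minimax = -4.
-6 ≠ -4, so there is no saddle point; optimal play is mixed.
Let the attacker play Flank with probability p. Expected payoff against Reinforce: (-8)p + (-4)(1−p) = −4p − 4; against Withdraw: 1p + (-6)(1−p) = 7p − 6.
Setting these equal: −4p − 4 = 7p − 6 ⇒ −11p = -2 ⇒ p = 2/11, and the value is (-4)·(2/11) − 4 = -52/11.
For the defender: with q = P(Reinforce), equating Flank's and Center's payoffs gives −9q + 1 = 2q − 6 ⇒ q = 7/11.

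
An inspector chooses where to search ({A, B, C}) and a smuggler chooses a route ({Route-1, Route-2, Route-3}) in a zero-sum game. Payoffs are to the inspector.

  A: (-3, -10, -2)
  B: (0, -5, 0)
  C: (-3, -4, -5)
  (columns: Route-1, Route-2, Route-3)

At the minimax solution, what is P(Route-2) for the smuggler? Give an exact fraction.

Row minima: A → -10, B → -5, C → -5; maximin = -5.
Column maxima: Route-1 → 0, Route-2 → -4, Route-3 → 0; minimax = -4.
-5 ≠ -4, so there is no saddle point; optimal play is mixed.
A is strictly dominated by B, so the inspector never plays it.
Route-1 is strictly dominated by Route-2 (it gives the inspector strictly more in every row), so the smuggler never plays it.
On the remaining 2×2 (B, C vs Route-2, Route-3):
Let the inspector play B with probability p. Expected payoff against Route-2: (-5)p + (-4)(1−p) = −p − 4; against Route-3: 0p + (-5)(1−p) = 5p − 5.
Setting these equal: −p − 4 = 5p − 5 ⇒ −6p = -1 ⇒ p = 1/6, and the value is (-1)·(1/6) − 4 = -25/6.
For the smuggler: with q = P(Route-2), equating B's and C's payoffs gives −5q = q − 5 ⇒ q = 5/6.

5/6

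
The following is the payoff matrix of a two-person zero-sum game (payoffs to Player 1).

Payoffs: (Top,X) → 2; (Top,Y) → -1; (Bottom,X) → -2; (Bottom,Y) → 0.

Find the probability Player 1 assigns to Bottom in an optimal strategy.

3/5

Row minima: Top → -1, Bottom → -2; maximin = -1.
Column maxima: X → 2, Y → 0; minimax = 0.
-1 ≠ 0, so there is no saddle point; optimal play is mixed.
Let Player 1 play Top with probability p. Expected payoff against X: 2p + (-2)(1−p) = 4p − 2; against Y: (-1)p + 0(1−p) = −p.
Setting these equal: 4p − 2 = −p ⇒ 5p = 2 ⇒ p = 2/5, and the value is (4)·(2/5) − 2 = -2/5.
For Player 2: with q = P(X), equating Top's and Bottom's payoffs gives 3q − 1 = −2q ⇒ q = 1/5.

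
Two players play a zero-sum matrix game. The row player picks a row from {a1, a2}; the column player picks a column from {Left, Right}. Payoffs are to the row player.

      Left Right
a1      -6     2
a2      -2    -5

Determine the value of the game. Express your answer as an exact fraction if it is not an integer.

-34/11

Row minima: a1 → -6, a2 → -5; maximin = -5.
Column maxima: Left → -2, Right → 2; minimax = -2.
-5 ≠ -2, so there is no saddle point; optimal play is mixed.
Let the row player play a1 with probability p. Expected payoff against Left: (-6)p + (-2)(1−p) = −4p − 2; against Right: 2p + (-5)(1−p) = 7p − 5.
Setting these equal: −4p − 2 = 7p − 5 ⇒ −11p = -3 ⇒ p = 3/11, and the value is (-4)·(3/11) − 2 = -34/11.
For the column player: with q = P(Left), equating a1's and a2's payoffs gives −8q + 2 = 3q − 5 ⇒ q = 7/11.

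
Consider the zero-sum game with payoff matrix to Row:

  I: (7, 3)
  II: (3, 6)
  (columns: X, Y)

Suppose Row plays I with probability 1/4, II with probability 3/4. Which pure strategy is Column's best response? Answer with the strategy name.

X

If Column plays X, Row's expected payoff is (1/4)·7 + (3/4)·3 = 4.
If Column plays Y, Row's expected payoff is (1/4)·3 + (3/4)·6 = 21/4.
Column minimizes Row's payoff; the smallest is 4, so the best response is X.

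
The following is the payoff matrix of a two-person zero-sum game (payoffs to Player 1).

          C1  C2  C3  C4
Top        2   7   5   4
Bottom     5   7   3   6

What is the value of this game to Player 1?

Row minima: Top → 2, Bottom → 3; maximin = 3.
Column maxima: C1 → 5, C2 → 7, C3 → 5, C4 → 6; minimax = 5.
3 ≠ 5, so there is no saddle point; optimal play is mixed.
C2 is strictly dominated by C1 (it gives Player 1 strictly more in every row), so Player 2 never plays it.
C4 is strictly dominated by C1 (it gives Player 1 strictly more in every row), so Player 2 never plays it.
On the remaining 2×2 (Top, Bottom vs C1, C3):
Let Player 1 play Top with probability p. Expected payoff against C1: 2p + 5(1−p) = −3p + 5; against C3: 5p + 3(1−p) = 2p + 3.
Setting these equal: −3p + 5 = 2p + 3 ⇒ −5p = -2 ⇒ p = 2/5, and the value is (-3)·(2/5) + 5 = 19/5.
For Player 2: with q = P(C1), equating Top's and Bottom's payoffs gives −3q + 5 = 2q + 3 ⇒ q = 2/5.

19/5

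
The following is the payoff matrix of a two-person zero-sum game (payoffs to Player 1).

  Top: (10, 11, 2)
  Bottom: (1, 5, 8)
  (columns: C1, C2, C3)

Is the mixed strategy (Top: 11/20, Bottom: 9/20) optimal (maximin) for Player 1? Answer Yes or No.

Against C1 this mix gives (11/20)·10 + (9/20)·1 = 119/20.
Against C2 this mix gives (11/20)·11 + (9/20)·5 = 83/10.
Against C3 this mix gives (11/20)·2 + (9/20)·8 = 47/10.
Player 2 will play C3, holding Player 1 to 47/10. Shifting weight toward the row that does better against C3 would raise this floor (the equalizing mix achieves 26/5 against both C3 and C1), so the proposed strategy is not optimal.

No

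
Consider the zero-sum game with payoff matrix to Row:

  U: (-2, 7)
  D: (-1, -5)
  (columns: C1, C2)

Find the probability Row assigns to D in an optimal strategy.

Row minima: U → -2, D → -5; maximin = -2.
Column maxima: C1 → -1, C2 → 7; minimax = -1.
-2 ≠ -1, so there is no saddle point; optimal play is mixed.
Let Row play U with probability p. Expected payoff against C1: (-2)p + (-1)(1−p) = −p − 1; against C2: 7p + (-5)(1−p) = 12p − 5.
Setting these equal: −p − 1 = 12p − 5 ⇒ −13p = -4 ⇒ p = 4/13, and the value is (-1)·(4/13) − 1 = -17/13.
For Column: with q = P(C1), equating U's and D's payoffs gives −9q + 7 = 4q − 5 ⇒ q = 12/13.

9/13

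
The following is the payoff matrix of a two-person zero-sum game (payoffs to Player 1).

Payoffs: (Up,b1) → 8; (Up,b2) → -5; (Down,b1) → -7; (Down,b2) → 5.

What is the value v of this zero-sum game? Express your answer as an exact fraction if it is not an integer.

Row minima: Up → -5, Down → -7; maximin = -5.
Column maxima: b1 → 8, b2 → 5; minimax = 5.
-5 ≠ 5, so there is no saddle point; optimal play is mixed.
Let Player 1 play Up with probability p. Expected payoff against b1: 8p + (-7)(1−p) = 15p − 7; against b2: (-5)p + 5(1−p) = −10p + 5.
Setting these equal: 15p − 7 = −10p + 5 ⇒ 25p = 12 ⇒ p = 12/25, and the value is (15)·(12/25) − 7 = 1/5.
For Player 2: with q = P(b1), equating Up's and Down's payoffs gives 13q − 5 = −12q + 5 ⇒ q = 2/5.

1/5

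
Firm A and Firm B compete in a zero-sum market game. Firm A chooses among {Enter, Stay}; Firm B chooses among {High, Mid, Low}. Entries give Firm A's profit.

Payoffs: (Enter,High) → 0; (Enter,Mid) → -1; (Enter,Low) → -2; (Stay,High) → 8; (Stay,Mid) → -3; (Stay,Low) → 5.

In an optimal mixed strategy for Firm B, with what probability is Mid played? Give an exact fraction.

Row minima: Enter → -2, Stay → -3; maximin = -2.
Column maxima: High → 8, Mid → -1, Low → 5; minimax = -1.
-2 ≠ -1, so there is no saddle point; optimal play is mixed.
High is strictly dominated by Mid (it gives Firm A strictly more in every row), so Firm B never plays it.
On the remaining 2×2 (Enter, Stay vs Mid, Low):
Let Firm A play Enter with probability p. Expected payoff against Mid: (-1)p + (-3)(1−p) = 2p − 3; against Low: (-2)p + 5(1−p) = −7p + 5.
Setting these equal: 2p − 3 = −7p + 5 ⇒ 9p = 8 ⇒ p = 8/9, and the value is (2)·(8/9) − 3 = -11/9.
For Firm B: with q = P(Mid), equating Enter's and Stay's payoffs gives q − 2 = −8q + 5 ⇒ q = 7/9.

7/9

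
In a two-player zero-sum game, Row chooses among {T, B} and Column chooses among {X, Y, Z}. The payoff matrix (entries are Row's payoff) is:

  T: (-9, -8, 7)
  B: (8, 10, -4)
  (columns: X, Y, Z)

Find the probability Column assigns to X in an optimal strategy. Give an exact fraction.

11/28

Row minima: T → -9, B → -4; maximin = -4.
Column maxima: X → 8, Y → 10, Z → 7; minimax = 7.
-4 ≠ 7, so there is no saddle point; optimal play is mixed.
Y is strictly dominated by X (it gives Row strictly more in every row), so Column never plays it.
On the remaining 2×2 (T, B vs X, Z):
Let Row play T with probability p. Expected payoff against X: (-9)p + 8(1−p) = −17p + 8; against Z: 7p + (-4)(1−p) = 11p − 4.
Setting these equal: −17p + 8 = 11p − 4 ⇒ −28p = -12 ⇒ p = 3/7, and the value is (-17)·(3/7) + 8 = 5/7.
For Column: with q = P(X), equating T's and B's payoffs gives −16q + 7 = 12q − 4 ⇒ q = 11/28.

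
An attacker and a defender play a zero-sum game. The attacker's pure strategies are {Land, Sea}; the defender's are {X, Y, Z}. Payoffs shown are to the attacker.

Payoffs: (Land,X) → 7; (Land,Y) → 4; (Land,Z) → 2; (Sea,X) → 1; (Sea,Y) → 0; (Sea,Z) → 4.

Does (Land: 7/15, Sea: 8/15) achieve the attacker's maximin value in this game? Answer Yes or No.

No

Against X this mix gives (7/15)·7 + (8/15)·1 = 19/5.
Against Y this mix gives (7/15)·4 + (8/15)·0 = 28/15.
Against Z this mix gives (7/15)·2 + (8/15)·4 = 46/15.
The defender will play Y, holding the attacker to 28/15. Shifting weight toward the row that does better against Y would raise this floor (the equalizing mix achieves 8/3 against both Y and Z), so the proposed strategy is not optimal.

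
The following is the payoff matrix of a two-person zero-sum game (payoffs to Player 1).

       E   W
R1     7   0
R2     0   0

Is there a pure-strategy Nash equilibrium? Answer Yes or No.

Yes

Row minima: R1 → 0, R2 → 0; maximin = 0.
Column maxima: E → 7, W → 0; minimax = 0.
maximin = minimax = 0, so a saddle point exists.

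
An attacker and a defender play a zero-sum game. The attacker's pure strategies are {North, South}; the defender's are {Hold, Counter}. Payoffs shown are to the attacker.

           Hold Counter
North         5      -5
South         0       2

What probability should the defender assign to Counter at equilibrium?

Row minima: North → -5, South → 0; maximin = 0.
Column maxima: Hold → 5, Counter → 2; minimax = 2.
0 ≠ 2, so there is no saddle point; optimal play is mixed.
Let the attacker play North with probability p. Expected payoff against Hold: 5p + 0(1−p) = 5p; against Counter: (-5)p + 2(1−p) = −7p + 2.
Setting these equal: 5p = −7p + 2 ⇒ 12p = 2 ⇒ p = 1/6, and the value is (5)·(1/6) = 5/6.
For the defender: with q = P(Hold), equating North's and South's payoffs gives 10q − 5 = −2q + 2 ⇒ q = 7/12.

5/12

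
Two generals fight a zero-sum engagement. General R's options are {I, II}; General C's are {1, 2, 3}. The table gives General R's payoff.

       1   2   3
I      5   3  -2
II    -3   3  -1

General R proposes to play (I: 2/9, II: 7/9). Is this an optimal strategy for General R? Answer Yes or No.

Against 1 this mix gives (2/9)·5 + (7/9)·(-3) = -11/9.
Against 2 this mix gives (2/9)·3 + (7/9)·3 = 3.
Against 3 this mix gives (2/9)·(-2) + (7/9)·(-1) = -11/9.
All of General C's active replies (1, 3) yield -11/9, and no column does worse for General R. The mix makes General C indifferent and guarantees -11/9, so it is optimal.

Yes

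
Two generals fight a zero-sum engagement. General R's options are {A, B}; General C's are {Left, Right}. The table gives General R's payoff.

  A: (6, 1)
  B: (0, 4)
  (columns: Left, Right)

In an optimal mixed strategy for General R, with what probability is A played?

4/9

Row minima: A → 1, B → 0; maximin = 1.
Column maxima: Left → 6, Right → 4; minimax = 4.
1 ≠ 4, so there is no saddle point; optimal play is mixed.
Let General R play A with probability p. Expected payoff against Left: 6p + 0(1−p) = 6p; against Right: 1p + 4(1−p) = −3p + 4.
Setting these equal: 6p = −3p + 4 ⇒ 9p = 4 ⇒ p = 4/9, and the value is (6)·(4/9) = 8/3.
For General C: with q = P(Left), equating A's and B's payoffs gives 5q + 1 = −4q + 4 ⇒ q = 1/3.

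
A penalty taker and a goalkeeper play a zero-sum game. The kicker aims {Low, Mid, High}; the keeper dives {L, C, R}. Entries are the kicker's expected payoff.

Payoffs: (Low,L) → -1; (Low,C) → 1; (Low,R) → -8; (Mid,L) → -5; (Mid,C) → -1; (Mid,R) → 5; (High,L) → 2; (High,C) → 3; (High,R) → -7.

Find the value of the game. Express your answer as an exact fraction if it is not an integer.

Row minima: Low → -8, Mid → -5, High → -7; maximin = -5.
Column maxima: L → 2, C → 3, R → 5; minimax = 2.
-5 ≠ 2, so there is no saddle point; optimal play is mixed.
Low is strictly dominated by High, so the kicker never plays it.
C is strictly dominated by L (it gives the kicker strictly more in every row), so the keeper never plays it.
On the remaining 2×2 (Mid, High vs L, R):
Let the kicker play Mid with probability p. Expected payoff against L: (-5)p + 2(1−p) = −7p + 2; against R: 5p + (-7)(1−p) = 12p − 7.
Setting these equal: −7p + 2 = 12p − 7 ⇒ −19p = -9 ⇒ p = 9/19, and the value is (-7)·(9/19) + 2 = -25/19.
For the keeper: with q = P(L), equating Mid's and High's payoffs gives −10q + 5 = 9q − 7 ⇒ q = 12/19.

-25/19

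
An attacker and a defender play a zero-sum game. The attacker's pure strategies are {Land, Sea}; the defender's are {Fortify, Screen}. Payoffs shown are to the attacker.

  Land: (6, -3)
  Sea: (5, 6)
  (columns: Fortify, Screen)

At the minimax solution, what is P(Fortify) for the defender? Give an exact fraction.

Row minima: Land → -3, Sea → 5; maximin = 5.
Column maxima: Fortify → 6, Screen → 6; minimax = 6.
5 ≠ 6, so there is no saddle point; optimal play is mixed.
Let the attacker play Land with probability p. Expected payoff against Fortify: 6p + 5(1−p) = p + 5; against Screen: (-3)p + 6(1−p) = −9p + 6.
Setting these equal: p + 5 = −9p + 6 ⇒ 10p = 1 ⇒ p = 1/10, and the value is (1)·(1/10) + 5 = 51/10.
For the defender: with q = P(Fortify), equating Land's and Sea's payoffs gives 9q − 3 = −q + 6 ⇒ q = 9/10.

9/10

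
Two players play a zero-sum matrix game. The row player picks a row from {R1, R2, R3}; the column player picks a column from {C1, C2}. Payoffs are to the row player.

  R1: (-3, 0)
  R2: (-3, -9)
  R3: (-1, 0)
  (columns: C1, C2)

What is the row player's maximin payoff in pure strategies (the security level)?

-1

Row minima: R1 → -3, R2 → -9, R3 → -1.
The best of these is -1.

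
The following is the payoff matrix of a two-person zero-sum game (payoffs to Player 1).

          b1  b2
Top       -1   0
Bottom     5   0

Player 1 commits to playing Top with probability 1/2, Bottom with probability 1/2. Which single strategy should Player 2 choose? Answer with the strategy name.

b2

If Player 2 plays b1, Player 1's expected payoff is (1/2)·(-1) + (1/2)·5 = 2.
If Player 2 plays b2, Player 1's expected payoff is (1/2)·0 + (1/2)·0 = 0.
Player 2 minimizes Player 1's payoff; the smallest is 0, so the best response is b2.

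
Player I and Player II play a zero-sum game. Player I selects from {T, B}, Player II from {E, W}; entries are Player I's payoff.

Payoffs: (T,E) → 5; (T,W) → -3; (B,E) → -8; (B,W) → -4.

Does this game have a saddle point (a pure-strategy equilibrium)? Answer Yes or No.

Yes

Row minima: T → -3, B → -8; maximin = -3.
Column maxima: E → 5, W → -3; minimax = -3.
maximin = minimax = -3, so a saddle point exists.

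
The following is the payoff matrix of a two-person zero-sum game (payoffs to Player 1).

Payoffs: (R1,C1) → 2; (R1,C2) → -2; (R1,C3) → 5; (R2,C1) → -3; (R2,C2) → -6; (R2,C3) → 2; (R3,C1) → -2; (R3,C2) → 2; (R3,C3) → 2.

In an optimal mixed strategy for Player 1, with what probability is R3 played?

Row minima: R1 → -2, R2 → -6, R3 → -2; maximin = -2.
Column maxima: C1 → 2, C2 → 2, C3 → 5; minimax = 2.
-2 ≠ 2, so there is no saddle point; optimal play is mixed.
R2 is strictly dominated by R1, so Player 1 never plays it.
C3 is strictly dominated by C1 (it gives Player 1 strictly more in every row), so Player 2 never plays it.
On the remaining 2×2 (R1, R3 vs C1, C2):
Let Player 1 play R1 with probability p. Expected payoff against C1: 2p + (-2)(1−p) = 4p − 2; against C2: (-2)p + 2(1−p) = −4p + 2.
Setting these equal: 4p − 2 = −4p + 2 ⇒ 8p = 4 ⇒ p = 1/2, and the value is (4)·(1/2) − 2 = 0.
For Player 2: with q = P(C1), equating R1's and R3's payoffs gives 4q − 2 = −4q + 2 ⇒ q = 1/2.

1/2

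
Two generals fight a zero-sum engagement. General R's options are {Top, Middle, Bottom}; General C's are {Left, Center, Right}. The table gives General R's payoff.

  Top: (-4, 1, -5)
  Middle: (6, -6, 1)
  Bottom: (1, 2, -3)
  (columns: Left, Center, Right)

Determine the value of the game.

Row minima: Top → -5, Middle → -6, Bottom → -3; maximin = -3.
Column maxima: Left → 6, Center → 2, Right → 1; minimax = 1.
-3 ≠ 1, so there is no saddle point; optimal play is mixed.
Top is strictly dominated by Bottom, so General R never plays it.
Left is strictly dominated by Right (it gives General R strictly more in every row), so General C never plays it.
On the remaining 2×2 (Middle, Bottom vs Center, Right):
Let General R play Middle with probability p. Expected payoff against Center: (-6)p + 2(1−p) = −8p + 2; against Right: 1p + (-3)(1−p) = 4p − 3.
Setting these equal: −8p + 2 = 4p − 3 ⇒ −12p = -5 ⇒ p = 5/12, and the value is (-8)·(5/12) + 2 = -4/3.
For General C: with q = P(Center), equating Middle's and Bottom's payoffs gives −7q + 1 = 5q − 3 ⇒ q = 1/3.

-4/3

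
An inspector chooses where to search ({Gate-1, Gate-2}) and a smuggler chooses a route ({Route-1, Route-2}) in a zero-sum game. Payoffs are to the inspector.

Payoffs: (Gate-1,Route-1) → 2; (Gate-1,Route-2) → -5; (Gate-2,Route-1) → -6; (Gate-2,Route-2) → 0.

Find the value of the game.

-30/13

Row minima: Gate-1 → -5, Gate-2 → -6; maximin = -5.
Column maxima: Route-1 → 2, Route-2 → 0; minimax = 0.
-5 ≠ 0, so there is no saddle point; optimal play is mixed.
Let the inspector play Gate-1 with probability p. Expected payoff against Route-1: 2p + (-6)(1−p) = 8p − 6; against Route-2: (-5)p + 0(1−p) = −5p.
Setting these equal: 8p − 6 = −5p ⇒ 13p = 6 ⇒ p = 6/13, and the value is (8)·(6/13) − 6 = -30/13.
For the smuggler: with q = P(Route-1), equating Gate-1's and Gate-2's payoffs gives 7q − 5 = −6q ⇒ q = 5/13.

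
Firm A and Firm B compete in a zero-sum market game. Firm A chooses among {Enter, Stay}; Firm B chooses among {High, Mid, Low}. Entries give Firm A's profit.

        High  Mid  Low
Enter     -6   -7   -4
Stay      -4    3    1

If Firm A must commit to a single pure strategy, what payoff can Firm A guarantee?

-4

Row minima: Enter → -7, Stay → -4.
The best of these is -4.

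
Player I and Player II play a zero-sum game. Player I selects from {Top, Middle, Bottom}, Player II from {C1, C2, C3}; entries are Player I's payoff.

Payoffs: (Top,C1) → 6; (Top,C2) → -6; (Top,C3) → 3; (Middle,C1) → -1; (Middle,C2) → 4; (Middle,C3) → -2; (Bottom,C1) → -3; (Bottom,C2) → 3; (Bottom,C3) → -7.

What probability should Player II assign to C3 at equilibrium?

Row minima: Top → -6, Middle → -2, Bottom → -7; maximin = -2.
Column maxima: C1 → 6, C2 → 4, C3 → 3; minimax = 3.
-2 ≠ 3, so there is no saddle point; optimal play is mixed.
Bottom is strictly dominated by Middle, so Player I never plays it.
C1 is strictly dominated by C3 (it gives Player I strictly more in every row), so Player II never plays it.
On the remaining 2×2 (Top, Middle vs C2, C3):
Let Player I play Top with probability p. Expected payoff against C2: (-6)p + 4(1−p) = −10p + 4; against C3: 3p + (-2)(1−p) = 5p − 2.
Setting these equal: −10p + 4 = 5p − 2 ⇒ −15p = -6 ⇒ p = 2/5, and the value is (-10)·(2/5) + 4 = 0.
For Player II: with q = P(C2), equating Top's and Middle's payoffs gives −9q + 3 = 6q − 2 ⇒ q = 1/3.

2/3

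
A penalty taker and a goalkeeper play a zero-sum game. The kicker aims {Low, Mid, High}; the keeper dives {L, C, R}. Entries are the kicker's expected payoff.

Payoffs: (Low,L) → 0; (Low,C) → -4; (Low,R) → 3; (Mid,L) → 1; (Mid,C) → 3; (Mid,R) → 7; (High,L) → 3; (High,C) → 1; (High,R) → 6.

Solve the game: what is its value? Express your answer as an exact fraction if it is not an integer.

2

Row minima: Low → -4, Mid → 1, High → 1; maximin = 1.
Column maxima: L → 3, C → 3, R → 7; minimax = 3.
1 ≠ 3, so there is no saddle point; optimal play is mixed.
Low is strictly dominated by Mid, so the kicker never plays it.
R is strictly dominated by L (it gives the kicker strictly more in every row), so the keeper never plays it.
On the remaining 2×2 (Mid, High vs L, C):
Let the kicker play Mid with probability p. Expected payoff against L: 1p + 3(1−p) = −2p + 3; against C: 3p + 1(1−p) = 2p + 1.
Setting these equal: −2p + 3 = 2p + 1 ⇒ −4p = -2 ⇒ p = 1/2, and the value is (-2)·(1/2) + 3 = 2.
For the keeper: with q = P(L), equating Mid's and High's payoffs gives −2q + 3 = 2q + 1 ⇒ q = 1/2.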